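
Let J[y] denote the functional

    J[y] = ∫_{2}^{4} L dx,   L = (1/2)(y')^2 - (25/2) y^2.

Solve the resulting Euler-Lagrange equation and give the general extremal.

The Lagrangian is L = (1/2)(y')^2 - (25/2) y^2.
∂L/∂y = -25y.
∂L/∂y' = y'.
The Euler-Lagrange equation d/dx(∂L/∂y') − ∂L/∂y = 0 becomes:
    y'' + 25 y = 0
General solution: y(x) = A sin(5x) + B cos(5x), where A and B are arbitrary constants fixed by the endpoint conditions.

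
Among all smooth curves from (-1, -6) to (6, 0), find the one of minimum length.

Arc-length functional: J[y] = ∫ sqrt(1 + (y')^2) dx.
Lagrangian L = sqrt(1 + (y')^2) has no explicit y dependence, so ∂L/∂y = 0 and the Euler-Lagrange equation gives
    d/dx( y' / sqrt(1 + (y')^2) ) = 0  ⇒  y' / sqrt(1 + (y')^2) = const.
Hence y' is constant, so y(x) is affine.
Fitting the endpoints (-1, -6) and (6, 0):
    slope m = (0 − (-6)) / (6 − (-1)) = 6/7,
    intercept c = (-6) − m·(-1) = -36/7.
Extremal: y(x) = (6/7) x - 36/7.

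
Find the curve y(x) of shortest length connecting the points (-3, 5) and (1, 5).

Arc-length functional: J[y] = ∫ sqrt(1 + (y')^2) dx.
Lagrangian L = sqrt(1 + (y')^2) has no explicit y dependence, so ∂L/∂y = 0 and the Euler-Lagrange equation gives
    d/dx( y' / sqrt(1 + (y')^2) ) = 0  ⇒  y' / sqrt(1 + (y')^2) = const.
Hence y' is constant, so y(x) is affine.
Fitting the endpoints (-3, 5) and (1, 5):
    slope m = (5 − 5) / (1 − (-3)) = 0,
    intercept c = 5 − m·(-3) = 5.
Extremal: y(x) = 5.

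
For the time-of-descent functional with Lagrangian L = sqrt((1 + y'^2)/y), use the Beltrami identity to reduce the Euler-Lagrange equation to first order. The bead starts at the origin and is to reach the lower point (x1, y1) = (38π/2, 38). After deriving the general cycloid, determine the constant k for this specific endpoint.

The Lagrangian L = sqrt((1 + y'^2) / y) has no explicit x dependence, so the Beltrami identity applies:
    L − y' ∂L/∂y' = C.
Compute ∂L/∂y' = y' / sqrt(y (1 + y'^2)).
Substitute:
    sqrt((1 + y'^2)/y) − y'·y' / sqrt(y (1 + y'^2))
    = (1 + y'^2) / sqrt(y (1 + y'^2)) − y'^2 / sqrt(y (1 + y'^2))
    = 1 / sqrt(y (1 + y'^2)) = C.
Squaring and rearranging gives the first integral
    y (1 + y'^2) = 1/C^2 =: k   (constant).
Solving this first-order ODE by the substitution
    y = (k/2)(1 − cos θ)
yields the cycloid parameterisation
    x(θ) = (k/2)(θ − sin θ),   y(θ) = (k/2)(1 − cos θ).
The constant k is fixed by the endpoint condition.
Now fit the given lower endpoint (x1, y1) = (38π/2, 38). At the bottom of the first arch (θ = π), the parametric equations give
    y(π) = (k/2)(1 − cos π) = k,
    x(π) = (k/2)(π − sin π) = kπ/2.
Matching y(π) = 38 gives k = 38, consistent with x(π) = 38π/2. Therefore the specific cycloid is
    x(θ) = (38/2)(θ − sin θ),   y(θ) = (38/2)(1 − cos θ).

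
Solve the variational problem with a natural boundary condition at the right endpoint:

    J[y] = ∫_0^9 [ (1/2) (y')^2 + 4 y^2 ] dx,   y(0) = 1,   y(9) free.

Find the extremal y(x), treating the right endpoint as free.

The Lagrangian L = (1/2) (y')^2 + 4 y^2 gives
    ∂L/∂y = 8 y,   ∂L/∂y' = y'.
Euler-Lagrange: y'' − 8 y = 0.
With k = sqrt(8), the general solution is
    y(x) = A cosh(sqrt(8) x) + B sinh(sqrt(8) x).
Fixed left endpoint y(0) = 1 ⇒ A = 1.
The right endpoint x = 9 is free, so the natural (transversality) condition is ∂L/∂y' |_{x=9} = 0, i.e. y'(9) = 0.
Compute y'(x) = A k sinh(k x) + B k cosh(k x), so
    y'(9) = A k sinh(k·9) + B k cosh(k·9) = 0
    ⇒ B = −A tanh(k·9) = − tanh(sqrt(8)·9).
Therefore the extremal is
    y(x) = cosh(sqrt(8) x) − tanh(sqrt(8)·9) sinh(sqrt(8) x).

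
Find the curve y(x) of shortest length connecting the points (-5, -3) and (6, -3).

Arc-length functional: J[y] = ∫ sqrt(1 + (y')^2) dx.
Lagrangian L = sqrt(1 + (y')^2) has no explicit y dependence, so ∂L/∂y = 0 and the Euler-Lagrange equation gives
    d/dx( y' / sqrt(1 + (y')^2) ) = 0  ⇒  y' / sqrt(1 + (y')^2) = const.
Hence y' is constant, so y(x) is affine.
Fitting the endpoints (-5, -3) and (6, -3):
    slope m = ((-3) − (-3)) / (6 − (-5)) = 0,
    intercept c = (-3) − m·(-5) = -3.
Extremal: y(x) = -3.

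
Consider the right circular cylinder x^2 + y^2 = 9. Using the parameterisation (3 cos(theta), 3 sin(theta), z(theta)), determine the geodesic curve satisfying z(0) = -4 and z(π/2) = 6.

Parameterise the cylinder of radius R = 3 as
    r(θ) = (3 cos θ, 3 sin θ, z(θ)).
The arc-length element is
    ds = sqrt(9 + (dz/dθ)^2) dθ,
so the Lagrangian is L = sqrt(9 + z'^2).
L depends on z' only, not on z or θ, so ∂L/∂z = 0 and
    ∂L/∂z' = z' / sqrt(9 + z'^2).
The Euler-Lagrange equation gives
    d/dθ( z' / sqrt(9 + z'^2) ) = 0,
so z' is constant. Integrating once:
    z(θ) = a θ + b,
a helix on the cylinder (a straight line when the cylinder is unrolled). The constants a, b are determined by the endpoint conditions.
With endpoint conditions z(0) = -4 and z(π/2) = 6: from z(0) = b we get b = -4, and a·π/2 + -4 = 6 gives a = 20/π, so
    z(θ) = (20/π) θ − 4.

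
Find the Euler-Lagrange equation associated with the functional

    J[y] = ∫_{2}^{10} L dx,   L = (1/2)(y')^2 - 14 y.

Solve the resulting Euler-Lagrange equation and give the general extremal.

The Lagrangian is L = (1/2)(y')^2 - 14 y.
∂L/∂y = -14.
∂L/∂y' = y'.
The Euler-Lagrange equation d/dx(∂L/∂y') − ∂L/∂y = 0 becomes:
    y'' + 14 = 0
General solution: y(x) = -7 x^2 + A x + B, where A and B are arbitrary constants fixed by the endpoint conditions.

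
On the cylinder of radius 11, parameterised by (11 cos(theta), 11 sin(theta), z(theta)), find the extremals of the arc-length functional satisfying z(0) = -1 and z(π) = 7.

Parameterise the cylinder of radius R = 11 as
    r(θ) = (11 cos θ, 11 sin θ, z(θ)).
The arc-length element is
    ds = sqrt(121 + (dz/dθ)^2) dθ,
so the Lagrangian is L = sqrt(121 + z'^2).
L depends on z' only, not on z or θ, so ∂L/∂z = 0 and
    ∂L/∂z' = z' / sqrt(121 + z'^2).
The Euler-Lagrange equation gives
    d/dθ( z' / sqrt(121 + z'^2) ) = 0,
so z' is constant. Integrating once:
    z(θ) = a θ + b,
a helix on the cylinder (a straight line when the cylinder is unrolled). The constants a, b are determined by the endpoint conditions.
With endpoint conditions z(0) = -1 and z(π) = 7: from z(0) = b we get b = -1, and a·π + -1 = 7 gives a = 8/π, so
    z(θ) = (8/π) θ − 1.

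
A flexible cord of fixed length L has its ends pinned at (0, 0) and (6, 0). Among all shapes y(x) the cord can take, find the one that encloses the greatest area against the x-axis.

Set up the augmented Lagrangian using a multiplier λ for the length constraint:
    F(y, y') = y − λ sqrt(1 + y'^2).
F has no explicit x dependence, so the Beltrami identity yields a first integral
    F − y' ∂F/∂y' = C.
Compute ∂F/∂y' = −λ y' / sqrt(1 + y'^2). Then
    y − λ sqrt(1 + y'^2) + λ y'^2 / sqrt(1 + y'^2) = C
    ⇒  y − λ / sqrt(1 + y'^2) = C.
Solving for y' and integrating gives
    (x − a)^2 + (y − b)^2 = λ^2,
a circular arc of radius λ. The constants a, b are determined by the endpoint conditions y(0) = y(6) = 0, and λ is fixed implicitly by the length constraint
    ∫_{0}^{6} sqrt(1 + y'^2) dx = L.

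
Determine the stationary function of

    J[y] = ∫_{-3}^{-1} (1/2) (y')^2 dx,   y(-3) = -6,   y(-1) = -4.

The Lagrangian is L = (1/2) (y')^2.
Compute ∂L/∂y = 0, ∂L/∂y' = y'.
The Euler-Lagrange equation d/dx(∂L/∂y') − ∂L/∂y = 0 reduces to
    y'' = 0.
Its general solution is
    y(x) = A x + B,
with A, B fixed by the endpoint conditions.
Applying the endpoint conditions y(-3) = -6 and y(-1) = -4: solve A·-3 + B = -6 and A·-1 + B = -4. Subtracting gives A(-1 − -3) = -4 − -6, so A = 1, and B = -6 − A·-3 = -3. Therefore
    y(x) = x - 3.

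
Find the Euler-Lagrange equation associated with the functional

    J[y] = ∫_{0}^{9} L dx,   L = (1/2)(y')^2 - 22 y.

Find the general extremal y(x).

The Lagrangian is L = (1/2)(y')^2 - 22 y.
∂L/∂y = -22.
∂L/∂y' = y'.
The Euler-Lagrange equation d/dx(∂L/∂y') − ∂L/∂y = 0 becomes:
    y'' + 22 = 0
General solution: y(x) = -11 x^2 + A x + B, where A and B are arbitrary constants fixed by the endpoint conditions.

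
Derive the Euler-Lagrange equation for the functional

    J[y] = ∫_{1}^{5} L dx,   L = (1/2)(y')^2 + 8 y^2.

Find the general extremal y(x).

The Lagrangian is L = (1/2)(y')^2 + 8 y^2.
∂L/∂y = 16y.
∂L/∂y' = y'.
The Euler-Lagrange equation d/dx(∂L/∂y') − ∂L/∂y = 0 becomes:
    y'' - 16 y = 0
General solution: y(x) = A e^(4x) + B e^(-4x), where A and B are arbitrary constants fixed by the endpoint conditions.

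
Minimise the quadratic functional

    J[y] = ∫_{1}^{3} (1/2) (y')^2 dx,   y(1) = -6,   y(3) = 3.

The Lagrangian is L = (1/2) (y')^2.
Compute ∂L/∂y = 0, ∂L/∂y' = y'.
The Euler-Lagrange equation d/dx(∂L/∂y') − ∂L/∂y = 0 reduces to
    y'' = 0.
Its general solution is
    y(x) = A x + B,
with A, B fixed by the endpoint conditions.
Applying the endpoint conditions y(1) = -6 and y(3) = 3: solve A·1 + B = -6 and A·3 + B = 3. Subtracting gives A(3 − 1) = 3 − -6, so A = 9/2, and B = -6 − A·1 = -21/2. Therefore
    y(x) = (9/2) x - 21/2.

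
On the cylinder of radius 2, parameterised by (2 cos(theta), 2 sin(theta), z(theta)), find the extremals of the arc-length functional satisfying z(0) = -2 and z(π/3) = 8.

Parameterise the cylinder of radius R = 2 as
    r(θ) = (2 cos θ, 2 sin θ, z(θ)).
The arc-length element is
    ds = sqrt(4 + (dz/dθ)^2) dθ,
so the Lagrangian is L = sqrt(4 + z'^2).
L depends on z' only, not on z or θ, so ∂L/∂z = 0 and
    ∂L/∂z' = z' / sqrt(4 + z'^2).
The Euler-Lagrange equation gives
    d/dθ( z' / sqrt(4 + z'^2) ) = 0,
so z' is constant. Integrating once:
    z(θ) = a θ + b,
a helix on the cylinder (a straight line when the cylinder is unrolled). The constants a, b are determined by the endpoint conditions.
With endpoint conditions z(0) = -2 and z(π/3) = 8: from z(0) = b we get b = -2, and a·π/3 + -2 = 8 gives a = 30/π, so
    z(θ) = (30/π) θ − 2.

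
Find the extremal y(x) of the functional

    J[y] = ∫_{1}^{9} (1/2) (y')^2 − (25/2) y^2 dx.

The Lagrangian is L = (1/2) (y')^2 − (25/2) y^2.
Compute ∂L/∂y = -25y, ∂L/∂y' = y'.
The Euler-Lagrange equation d/dx(∂L/∂y') − ∂L/∂y = 0 reduces to
    y'' + 25 y = 0.
Its general solution is
    y(x) = A sin(5x) + B cos(5x),
with A, B fixed by the endpoint conditions.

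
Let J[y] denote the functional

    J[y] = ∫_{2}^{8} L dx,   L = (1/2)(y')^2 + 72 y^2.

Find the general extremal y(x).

The Lagrangian is L = (1/2)(y')^2 + 72 y^2.
∂L/∂y = 144y.
∂L/∂y' = y'.
The Euler-Lagrange equation d/dx(∂L/∂y') − ∂L/∂y = 0 becomes:
    y'' - 144 y = 0
General solution: y(x) = A e^(12x) + B e^(-12x), where A and B are arbitrary constants fixed by the endpoint conditions.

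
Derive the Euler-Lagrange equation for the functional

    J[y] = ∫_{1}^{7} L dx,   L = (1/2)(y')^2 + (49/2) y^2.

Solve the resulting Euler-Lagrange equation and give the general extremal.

The Lagrangian is L = (1/2)(y')^2 + (49/2) y^2.
∂L/∂y = 49y.
∂L/∂y' = y'.
The Euler-Lagrange equation d/dx(∂L/∂y') − ∂L/∂y = 0 becomes:
    y'' - 49 y = 0
General solution: y(x) = A e^(7x) + B e^(-7x), where A and B are arbitrary constants fixed by the endpoint conditions.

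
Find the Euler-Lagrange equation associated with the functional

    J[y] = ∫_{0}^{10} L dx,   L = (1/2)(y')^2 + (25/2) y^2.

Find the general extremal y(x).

The Lagrangian is L = (1/2)(y')^2 + (25/2) y^2.
∂L/∂y = 25y.
∂L/∂y' = y'.
The Euler-Lagrange equation d/dx(∂L/∂y') − ∂L/∂y = 0 becomes:
    y'' - 25 y = 0
General solution: y(x) = A e^(5x) + B e^(-5x), where A and B are arbitrary constants fixed by the endpoint conditions.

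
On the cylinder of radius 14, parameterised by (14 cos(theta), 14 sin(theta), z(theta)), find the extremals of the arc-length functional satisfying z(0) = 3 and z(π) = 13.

Parameterise the cylinder of radius R = 14 as
    r(θ) = (14 cos θ, 14 sin θ, z(θ)).
The arc-length element is
    ds = sqrt(196 + (dz/dθ)^2) dθ,
so the Lagrangian is L = sqrt(196 + z'^2).
L depends on z' only, not on z or θ, so ∂L/∂z = 0 and
    ∂L/∂z' = z' / sqrt(196 + z'^2).
The Euler-Lagrange equation gives
    d/dθ( z' / sqrt(196 + z'^2) ) = 0,
so z' is constant. Integrating once:
    z(θ) = a θ + b,
a helix on the cylinder (a straight line when the cylinder is unrolled). The constants a, b are determined by the endpoint conditions.
With endpoint conditions z(0) = 3 and z(π) = 13: from z(0) = b we get b = 3, and a·π + 3 = 13 gives a = 10/π, so
    z(θ) = (10/π) θ + 3.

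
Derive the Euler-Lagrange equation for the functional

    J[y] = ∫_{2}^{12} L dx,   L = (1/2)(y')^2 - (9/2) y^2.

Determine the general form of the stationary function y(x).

The Lagrangian is L = (1/2)(y')^2 - (9/2) y^2.
∂L/∂y = -9y.
∂L/∂y' = y'.
The Euler-Lagrange equation d/dx(∂L/∂y') − ∂L/∂y = 0 becomes:
    y'' + 9 y = 0
General solution: y(x) = A sin(3x) + B cos(3x), where A and B are arbitrary constants fixed by the endpoint conditions.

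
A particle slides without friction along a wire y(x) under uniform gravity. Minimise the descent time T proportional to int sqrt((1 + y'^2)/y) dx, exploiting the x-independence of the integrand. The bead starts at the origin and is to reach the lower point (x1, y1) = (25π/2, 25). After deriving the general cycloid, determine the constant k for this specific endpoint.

The Lagrangian L = sqrt((1 + y'^2) / y) has no explicit x dependence, so the Beltrami identity applies:
    L − y' ∂L/∂y' = C.
Compute ∂L/∂y' = y' / sqrt(y (1 + y'^2)).
Substitute:
    sqrt((1 + y'^2)/y) − y'·y' / sqrt(y (1 + y'^2))
    = (1 + y'^2) / sqrt(y (1 + y'^2)) − y'^2 / sqrt(y (1 + y'^2))
    = 1 / sqrt(y (1 + y'^2)) = C.
Squaring and rearranging gives the first integral
    y (1 + y'^2) = 1/C^2 =: k   (constant).
Solving this first-order ODE by the substitution
    y = (k/2)(1 − cos θ)
yields the cycloid parameterisation
    x(θ) = (k/2)(θ − sin θ),   y(θ) = (k/2)(1 − cos θ).
The constant k is fixed by the endpoint condition.
Now fit the given lower endpoint (x1, y1) = (25π/2, 25). At the bottom of the first arch (θ = π), the parametric equations give
    y(π) = (k/2)(1 − cos π) = k,
    x(π) = (k/2)(π − sin π) = kπ/2.
Matching y(π) = 25 gives k = 25, consistent with x(π) = 25π/2. Therefore the specific cycloid is
    x(θ) = (25/2)(θ − sin θ),   y(θ) = (25/2)(1 − cos θ).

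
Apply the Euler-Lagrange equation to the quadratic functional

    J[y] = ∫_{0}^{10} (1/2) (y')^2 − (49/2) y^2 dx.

The Lagrangian is L = (1/2) (y')^2 − (49/2) y^2.
Compute ∂L/∂y = -49y, ∂L/∂y' = y'.
The Euler-Lagrange equation d/dx(∂L/∂y') − ∂L/∂y = 0 reduces to
    y'' + 49 y = 0.
Its general solution is
    y(x) = A sin(7x) + B cos(7x),
with A, B fixed by the endpoint conditions.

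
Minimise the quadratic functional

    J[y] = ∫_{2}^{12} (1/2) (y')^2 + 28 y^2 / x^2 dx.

The Lagrangian is L = (1/2) (y')^2 + 28 y^2 / x^2.
Compute ∂L/∂y = 56y/x^2, ∂L/∂y' = y'.
The Euler-Lagrange equation d/dx(∂L/∂y') − ∂L/∂y = 0 reduces to
    y'' − 56/x^2 · y = 0  (x > 0).
Its general solution is
    y(x) = A x^8 + B x^(-7),
with A, B fixed by the endpoint conditions.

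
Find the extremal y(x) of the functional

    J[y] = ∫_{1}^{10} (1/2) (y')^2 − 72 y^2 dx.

The Lagrangian is L = (1/2) (y')^2 − 72 y^2.
Compute ∂L/∂y = -144y, ∂L/∂y' = y'.
The Euler-Lagrange equation d/dx(∂L/∂y') − ∂L/∂y = 0 reduces to
    y'' + 144 y = 0.
Its general solution is
    y(x) = A sin(12x) + B cos(12x),
with A, B fixed by the endpoint conditions.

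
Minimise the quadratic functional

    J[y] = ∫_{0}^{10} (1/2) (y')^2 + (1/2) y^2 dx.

The Lagrangian is L = (1/2) (y')^2 + (1/2) y^2.
Compute ∂L/∂y = y, ∂L/∂y' = y'.
The Euler-Lagrange equation d/dx(∂L/∂y') − ∂L/∂y = 0 reduces to
    y'' − y = 0.
Its general solution is
    y(x) = A e^x + B e^(−x),
with A, B fixed by the endpoint conditions.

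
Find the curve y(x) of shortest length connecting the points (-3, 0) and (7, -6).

Arc-length functional: J[y] = ∫ sqrt(1 + (y')^2) dx.
Lagrangian L = sqrt(1 + (y')^2) has no explicit y dependence, so ∂L/∂y = 0 and the Euler-Lagrange equation gives
    d/dx( y' / sqrt(1 + (y')^2) ) = 0  ⇒  y' / sqrt(1 + (y')^2) = const.
Hence y' is constant, so y(x) is affine.
Fitting the endpoints (-3, 0) and (7, -6):
    slope m = ((-6) − 0) / (7 − (-3)) = -3/5,
    intercept c = 0 − m·(-3) = -9/5.
Extremal: y(x) = (-3/5) x - 9/5.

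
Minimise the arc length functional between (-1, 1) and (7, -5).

Arc-length functional: J[y] = ∫ sqrt(1 + (y')^2) dx.
Lagrangian L = sqrt(1 + (y')^2) has no explicit y dependence, so ∂L/∂y = 0 and the Euler-Lagrange equation gives
    d/dx( y' / sqrt(1 + (y')^2) ) = 0  ⇒  y' / sqrt(1 + (y')^2) = const.
Hence y' is constant, so y(x) is affine.
Fitting the endpoints (-1, 1) and (7, -5):
    slope m = ((-5) − 1) / (7 − (-1)) = -3/4,
    intercept c = 1 − m·(-1) = 1/4.
Extremal: y(x) = (-3/4) x + 1/4.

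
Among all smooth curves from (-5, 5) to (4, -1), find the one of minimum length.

Arc-length functional: J[y] = ∫ sqrt(1 + (y')^2) dx.
Lagrangian L = sqrt(1 + (y')^2) has no explicit y dependence, so ∂L/∂y = 0 and the Euler-Lagrange equation gives
    d/dx( y' / sqrt(1 + (y')^2) ) = 0  ⇒  y' / sqrt(1 + (y')^2) = const.
Hence y' is constant, so y(x) is affine.
Fitting the endpoints (-5, 5) and (4, -1):
    slope m = ((-1) − 5) / (4 − (-5)) = -2/3,
    intercept c = 5 − m·(-5) = 5/3.
Extremal: y(x) = (-2/3) x + 5/3.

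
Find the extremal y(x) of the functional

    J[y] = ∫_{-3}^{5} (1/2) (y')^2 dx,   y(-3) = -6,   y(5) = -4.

The Lagrangian is L = (1/2) (y')^2.
Compute ∂L/∂y = 0, ∂L/∂y' = y'.
The Euler-Lagrange equation d/dx(∂L/∂y') − ∂L/∂y = 0 reduces to
    y'' = 0.
Its general solution is
    y(x) = A x + B,
with A, B fixed by the endpoint conditions.
Applying the endpoint conditions y(-3) = -6 and y(5) = -4: solve A·-3 + B = -6 and A·5 + B = -4. Subtracting gives A(5 − -3) = -4 − -6, so A = 1/4, and B = -6 − A·-3 = -21/4. Therefore
    y(x) = (1/4) x - 21/4.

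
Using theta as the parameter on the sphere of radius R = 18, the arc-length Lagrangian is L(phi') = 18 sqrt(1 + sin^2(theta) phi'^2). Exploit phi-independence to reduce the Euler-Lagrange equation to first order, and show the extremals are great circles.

On the sphere of radius R = 18 with spherical coordinates (θ, φ), the induced metric is
    ds^2 = 324(dθ^2 + sin^2(θ) dφ^2).
Parameterise by θ; the arc-length functional is
    J[φ] = ∫ 18 sqrt(1 + sin^2(θ) (dφ/dθ)^2) dθ,
so L = 18 sqrt(1 + sin^2(θ) φ'^2). Compute
    ∂L/∂φ = 0  (L has no explicit φ dependence),
    ∂L/∂φ' = 18 sin^2(θ) φ' / sqrt(1 + sin^2(θ) φ'^2).
Since ∂L/∂φ = 0, the Euler-Lagrange equation
    d/dθ(∂L/∂φ') − ∂L/∂φ = 0
reduces to d/dθ(∂L/∂φ') = 0, i.e. the momentum conjugate to φ is conserved:
    18 sin^2(θ) φ' / sqrt(1 + sin^2(θ) φ'^2) = C.
The overall factor of 18 is constant, so dividing through gives Clairaut's relation sin^2(θ) φ' / sqrt(1 + sin^2(θ) φ'^2) = C' (with C' = C/18). Solving for φ' and integrating gives the great-circle family
    cot(θ) = A cos(φ − φ_0),
i.e. the intersection of the sphere with a plane through the origin. The two constants A and φ_0 (equivalently C and one phase) are fixed by the two endpoint conditions.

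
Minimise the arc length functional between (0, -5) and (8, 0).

Arc-length functional: J[y] = ∫ sqrt(1 + (y')^2) dx.
Lagrangian L = sqrt(1 + (y')^2) has no explicit y dependence, so ∂L/∂y = 0 and the Euler-Lagrange equation gives
    d/dx( y' / sqrt(1 + (y')^2) ) = 0  ⇒  y' / sqrt(1 + (y')^2) = const.
Hence y' is constant, so y(x) is affine.
Fitting the endpoints (0, -5) and (8, 0):
    slope m = (0 − (-5)) / (8 − 0) = 5/8,
    intercept c = (-5) − m·0 = -5.
Extremal: y(x) = (5/8) x - 5.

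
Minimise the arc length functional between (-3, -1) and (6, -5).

Arc-length functional: J[y] = ∫ sqrt(1 + (y')^2) dx.
Lagrangian L = sqrt(1 + (y')^2) has no explicit y dependence, so ∂L/∂y = 0 and the Euler-Lagrange equation gives
    d/dx( y' / sqrt(1 + (y')^2) ) = 0  ⇒  y' / sqrt(1 + (y')^2) = const.
Hence y' is constant, so y(x) is affine.
Fitting the endpoints (-3, -1) and (6, -5):
    slope m = ((-5) − (-1)) / (6 − (-3)) = -4/9,
    intercept c = (-1) − m·(-3) = -7/3.
Extremal: y(x) = (-4/9) x - 7/3.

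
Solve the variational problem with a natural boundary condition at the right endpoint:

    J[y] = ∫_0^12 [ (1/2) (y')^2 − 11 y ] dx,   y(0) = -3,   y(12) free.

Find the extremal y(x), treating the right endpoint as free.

The Lagrangian L = (1/2) (y')^2 − 11 y gives
    ∂L/∂y = −11,   ∂L/∂y' = y'.
Euler-Lagrange: d/dx(y') − (−11) = 0, i.e. y'' + 11 = 0, so
    y(x) = −(11/2) x^2 + C1 x + C2.
Fixed left endpoint y(0) = -3 ⇒ C2 = -3.
The right endpoint x = 12 is free, so the natural (transversality) condition is ∂L/∂y' |_{x=12} = 0, i.e. y'(12) = 0.
Compute y'(x) = −11 x + C1, so y'(12) = −132 + C1 = 0 ⇒ C1 = 132.
Therefore the extremal is
    y(x) = −(11/2) x^2 + 132 x − 3.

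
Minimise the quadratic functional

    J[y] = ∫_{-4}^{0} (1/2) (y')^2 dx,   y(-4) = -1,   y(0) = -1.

The Lagrangian is L = (1/2) (y')^2.
Compute ∂L/∂y = 0, ∂L/∂y' = y'.
The Euler-Lagrange equation d/dx(∂L/∂y') − ∂L/∂y = 0 reduces to
    y'' = 0.
Its general solution is
    y(x) = A x + B,
with A, B fixed by the endpoint conditions.
Applying the endpoint conditions y(-4) = -1 and y(0) = -1: solve A·-4 + B = -1 and A·0 + B = -1. Subtracting gives A(0 − -4) = -1 − -1, so A = 0, and B = -1 − A·-4 = -1. Therefore
    y(x) = -1.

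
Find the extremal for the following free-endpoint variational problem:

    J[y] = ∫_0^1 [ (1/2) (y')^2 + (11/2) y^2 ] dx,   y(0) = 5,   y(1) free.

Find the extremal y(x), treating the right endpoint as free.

The Lagrangian L = (1/2) (y')^2 + (11/2) y^2 gives
    ∂L/∂y = 11 y,   ∂L/∂y' = y'.
Euler-Lagrange: y'' − 11 y = 0.
With k = sqrt(11), the general solution is
    y(x) = A cosh(sqrt(11) x) + B sinh(sqrt(11) x).
Fixed left endpoint y(0) = 5 ⇒ A = 5.
The right endpoint x = 1 is free, so the natural (transversality) condition is ∂L/∂y' |_{x=1} = 0, i.e. y'(1) = 0.
Compute y'(x) = A k sinh(k x) + B k cosh(k x), so
    y'(1) = A k sinh(k·1) + B k cosh(k·1) = 0
    ⇒ B = −A tanh(k·1) = − 5 tanh(sqrt(11)·1).
Therefore the extremal is
    y(x) = 5 cosh(sqrt(11) x) − 5 tanh(sqrt(11)·1) sinh(sqrt(11) x).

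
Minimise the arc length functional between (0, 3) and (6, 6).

Arc-length functional: J[y] = ∫ sqrt(1 + (y')^2) dx.
Lagrangian L = sqrt(1 + (y')^2) has no explicit y dependence, so ∂L/∂y = 0 and the Euler-Lagrange equation gives
    d/dx( y' / sqrt(1 + (y')^2) ) = 0  ⇒  y' / sqrt(1 + (y')^2) = const.
Hence y' is constant, so y(x) is affine.
Fitting the endpoints (0, 3) and (6, 6):
    slope m = (6 − 3) / (6 − 0) = 1/2,
    intercept c = 3 − m·0 = 3.
Extremal: y(x) = (1/2) x + 3.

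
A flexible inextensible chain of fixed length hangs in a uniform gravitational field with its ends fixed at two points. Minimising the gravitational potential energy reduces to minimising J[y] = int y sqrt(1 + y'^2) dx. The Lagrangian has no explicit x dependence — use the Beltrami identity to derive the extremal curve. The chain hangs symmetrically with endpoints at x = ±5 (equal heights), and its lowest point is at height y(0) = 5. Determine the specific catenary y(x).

The Lagrangian L(y, y') = y sqrt(1 + y'^2) has no explicit x dependence, so the Beltrami identity applies:
    L − y' ∂L/∂y' = C.
Compute ∂L/∂y' = y · y' / sqrt(1 + y'^2). Then
    L − y' ∂L/∂y'
    = y sqrt(1 + y'^2) − y · y'^2 / sqrt(1 + y'^2)
    = y (1 + y'^2 − y'^2) / sqrt(1 + y'^2)
    = y / sqrt(1 + y'^2) = C.
Squaring gives y^2 = C^2 (1 + y'^2), i.e.
    y'^2 = y^2 / C^2 − 1.
Separating variables,
    dy / sqrt(y^2 − C^2) = dx / C,
and integrating gives arccosh(y / C) = (x − a)/C, so
    y(x) = C cosh((x − a)/C),
the catenary. The constants C and a are fixed by the two endpoint conditions (and, for the hanging-chain problem, the length constraint selects C).
Now fit the given data. The endpoints x = ±5 are symmetric at equal height, so the catenary is even about its minimum: a = 0 and y(x) = C cosh(x/C). The lowest point is y(0) = C cosh(0) = C, and we are told y(0) = 5, so C = 5. Therefore
    y(x) = 5 cosh(x/5),
and at the endpoints
    y(±5) = 5 cosh(5/5).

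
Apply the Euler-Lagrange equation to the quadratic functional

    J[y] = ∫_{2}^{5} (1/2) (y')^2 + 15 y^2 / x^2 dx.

The Lagrangian is L = (1/2) (y')^2 + 15 y^2 / x^2.
Compute ∂L/∂y = 30y/x^2, ∂L/∂y' = y'.
The Euler-Lagrange equation d/dx(∂L/∂y') − ∂L/∂y = 0 reduces to
    y'' − 30/x^2 · y = 0  (x > 0).
Its general solution is
    y(x) = A x^6 + B x^(-5),
with A, B fixed by the endpoint conditions.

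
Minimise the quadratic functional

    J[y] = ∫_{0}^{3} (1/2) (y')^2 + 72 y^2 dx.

The Lagrangian is L = (1/2) (y')^2 + 72 y^2.
Compute ∂L/∂y = 144y, ∂L/∂y' = y'.
The Euler-Lagrange equation d/dx(∂L/∂y') − ∂L/∂y = 0 reduces to
    y'' − 144 y = 0.
Its general solution is
    y(x) = A e^(12x) + B e^(−12x),
with A, B fixed by the endpoint conditions.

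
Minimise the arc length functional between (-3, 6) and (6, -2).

Arc-length functional: J[y] = ∫ sqrt(1 + (y')^2) dx.
Lagrangian L = sqrt(1 + (y')^2) has no explicit y dependence, so ∂L/∂y = 0 and the Euler-Lagrange equation gives
    d/dx( y' / sqrt(1 + (y')^2) ) = 0  ⇒  y' / sqrt(1 + (y')^2) = const.
Hence y' is constant, so y(x) is affine.
Fitting the endpoints (-3, 6) and (6, -2):
    slope m = ((-2) − 6) / (6 − (-3)) = -8/9,
    intercept c = 6 − m·(-3) = 10/3.
Extremal: y(x) = (-8/9) x + 10/3.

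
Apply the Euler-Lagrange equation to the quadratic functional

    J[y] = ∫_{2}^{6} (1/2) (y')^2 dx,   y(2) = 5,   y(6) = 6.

The Lagrangian is L = (1/2) (y')^2.
Compute ∂L/∂y = 0, ∂L/∂y' = y'.
The Euler-Lagrange equation d/dx(∂L/∂y') − ∂L/∂y = 0 reduces to
    y'' = 0.
Its general solution is
    y(x) = A x + B,
with A, B fixed by the endpoint conditions.
Applying the endpoint conditions y(2) = 5 and y(6) = 6: solve A·2 + B = 5 and A·6 + B = 6. Subtracting gives A(6 − 2) = 6 − 5, so A = 1/4, and B = 5 − A·2 = 9/2. Therefore
    y(x) = (1/4) x + 9/2.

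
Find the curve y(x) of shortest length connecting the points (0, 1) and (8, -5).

Arc-length functional: J[y] = ∫ sqrt(1 + (y')^2) dx.
Lagrangian L = sqrt(1 + (y')^2) has no explicit y dependence, so ∂L/∂y = 0 and the Euler-Lagrange equation gives
    d/dx( y' / sqrt(1 + (y')^2) ) = 0  ⇒  y' / sqrt(1 + (y')^2) = const.
Hence y' is constant, so y(x) is affine.
Fitting the endpoints (0, 1) and (8, -5):
    slope m = ((-5) − 1) / (8 − 0) = -3/4,
    intercept c = 1 − m·0 = 1.
Extremal: y(x) = (-3/4) x + 1.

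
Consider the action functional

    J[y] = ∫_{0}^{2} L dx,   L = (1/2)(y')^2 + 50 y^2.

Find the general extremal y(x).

The Lagrangian is L = (1/2)(y')^2 + 50 y^2.
∂L/∂y = 100y.
∂L/∂y' = y'.
The Euler-Lagrange equation d/dx(∂L/∂y') − ∂L/∂y = 0 becomes:
    y'' - 100 y = 0
General solution: y(x) = A e^(10x) + B e^(-10x), where A and B are arbitrary constants fixed by the endpoint conditions.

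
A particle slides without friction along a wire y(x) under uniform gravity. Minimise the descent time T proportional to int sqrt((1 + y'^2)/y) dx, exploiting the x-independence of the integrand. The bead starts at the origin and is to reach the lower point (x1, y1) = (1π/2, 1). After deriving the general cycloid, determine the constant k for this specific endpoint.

The Lagrangian L = sqrt((1 + y'^2) / y) has no explicit x dependence, so the Beltrami identity applies:
    L − y' ∂L/∂y' = C.
Compute ∂L/∂y' = y' / sqrt(y (1 + y'^2)).
Substitute:
    sqrt((1 + y'^2)/y) − y'·y' / sqrt(y (1 + y'^2))
    = (1 + y'^2) / sqrt(y (1 + y'^2)) − y'^2 / sqrt(y (1 + y'^2))
    = 1 / sqrt(y (1 + y'^2)) = C.
Squaring and rearranging gives the first integral
    y (1 + y'^2) = 1/C^2 =: k   (constant).
Solving this first-order ODE by the substitution
    y = (k/2)(1 − cos θ)
yields the cycloid parameterisation
    x(θ) = (k/2)(θ − sin θ),   y(θ) = (k/2)(1 − cos θ).
The constant k is fixed by the endpoint condition.
Now fit the given lower endpoint (x1, y1) = (1π/2, 1). At the bottom of the first arch (θ = π), the parametric equations give
    y(π) = (k/2)(1 − cos π) = k,
    x(π) = (k/2)(π − sin π) = kπ/2.
Matching y(π) = 1 gives k = 1, consistent with x(π) = 1π/2. Therefore the specific cycloid is
    x(θ) = (1/2)(θ − sin θ),   y(θ) = (1/2)(1 − cos θ).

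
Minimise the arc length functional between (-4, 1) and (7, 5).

Arc-length functional: J[y] = ∫ sqrt(1 + (y')^2) dx.
Lagrangian L = sqrt(1 + (y')^2) has no explicit y dependence, so ∂L/∂y = 0 and the Euler-Lagrange equation gives
    d/dx( y' / sqrt(1 + (y')^2) ) = 0  ⇒  y' / sqrt(1 + (y')^2) = const.
Hence y' is constant, so y(x) is affine.
Fitting the endpoints (-4, 1) and (7, 5):
    slope m = (5 − 1) / (7 − (-4)) = 4/11,
    intercept c = 1 − m·(-4) = 27/11.
Extremal: y(x) = (4/11) x + 27/11.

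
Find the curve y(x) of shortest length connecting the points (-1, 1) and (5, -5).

Arc-length functional: J[y] = ∫ sqrt(1 + (y')^2) dx.
Lagrangian L = sqrt(1 + (y')^2) has no explicit y dependence, so ∂L/∂y = 0 and the Euler-Lagrange equation gives
    d/dx( y' / sqrt(1 + (y')^2) ) = 0  ⇒  y' / sqrt(1 + (y')^2) = const.
Hence y' is constant, so y(x) is affine.
Fitting the endpoints (-1, 1) and (5, -5):
    slope m = ((-5) − 1) / (5 − (-1)) = -1,
    intercept c = 1 − m·(-1) = 0.
Extremal: y(x) = -x.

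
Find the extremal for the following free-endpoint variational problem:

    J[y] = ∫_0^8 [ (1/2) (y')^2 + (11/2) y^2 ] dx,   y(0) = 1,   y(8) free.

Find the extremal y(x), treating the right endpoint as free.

The Lagrangian L = (1/2) (y')^2 + (11/2) y^2 gives
    ∂L/∂y = 11 y,   ∂L/∂y' = y'.
Euler-Lagrange: y'' − 11 y = 0.
With k = sqrt(11), the general solution is
    y(x) = A cosh(sqrt(11) x) + B sinh(sqrt(11) x).
Fixed left endpoint y(0) = 1 ⇒ A = 1.
The right endpoint x = 8 is free, so the natural (transversality) condition is ∂L/∂y' |_{x=8} = 0, i.e. y'(8) = 0.
Compute y'(x) = A k sinh(k x) + B k cosh(k x), so
    y'(8) = A k sinh(k·8) + B k cosh(k·8) = 0
    ⇒ B = −A tanh(k·8) = − tanh(sqrt(11)·8).
Therefore the extremal is
    y(x) = cosh(sqrt(11) x) − tanh(sqrt(11)·8) sinh(sqrt(11) x).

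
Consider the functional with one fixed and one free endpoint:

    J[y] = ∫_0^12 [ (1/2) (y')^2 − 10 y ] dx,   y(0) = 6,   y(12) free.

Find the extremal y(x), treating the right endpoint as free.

The Lagrangian L = (1/2) (y')^2 − 10 y gives
    ∂L/∂y = −10,   ∂L/∂y' = y'.
Euler-Lagrange: d/dx(y') − (−10) = 0, i.e. y'' + 10 = 0, so
    y(x) = −(10/2) x^2 + C1 x + C2.
Fixed left endpoint y(0) = 6 ⇒ C2 = 6.
The right endpoint x = 12 is free, so the natural (transversality) condition is ∂L/∂y' |_{x=12} = 0, i.e. y'(12) = 0.
Compute y'(x) = −10 x + C1, so y'(12) = −120 + C1 = 0 ⇒ C1 = 120.
Therefore the extremal is
    y(x) = −5 x^2 + 120 x + 6.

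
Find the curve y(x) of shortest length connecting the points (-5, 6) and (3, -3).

Arc-length functional: J[y] = ∫ sqrt(1 + (y')^2) dx.
Lagrangian L = sqrt(1 + (y')^2) has no explicit y dependence, so ∂L/∂y = 0 and the Euler-Lagrange equation gives
    d/dx( y' / sqrt(1 + (y')^2) ) = 0  ⇒  y' / sqrt(1 + (y')^2) = const.
Hence y' is constant, so y(x) is affine.
Fitting the endpoints (-5, 6) and (3, -3):
    slope m = ((-3) − 6) / (3 − (-5)) = -9/8,
    intercept c = 6 − m·(-5) = 3/8.
Extremal: y(x) = (-9/8) x + 3/8.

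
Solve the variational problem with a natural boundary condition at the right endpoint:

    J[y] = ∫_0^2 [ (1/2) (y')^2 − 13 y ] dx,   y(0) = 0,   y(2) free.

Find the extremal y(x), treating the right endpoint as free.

The Lagrangian L = (1/2) (y')^2 − 13 y gives
    ∂L/∂y = −13,   ∂L/∂y' = y'.
Euler-Lagrange: d/dx(y') − (−13) = 0, i.e. y'' + 13 = 0, so
    y(x) = −(13/2) x^2 + C1 x + C2.
Fixed left endpoint y(0) = 0 ⇒ C2 = 0.
The right endpoint x = 2 is free, so the natural (transversality) condition is ∂L/∂y' |_{x=2} = 0, i.e. y'(2) = 0.
Compute y'(x) = −13 x + C1, so y'(2) = −26 + C1 = 0 ⇒ C1 = 26.
Therefore the extremal is
    y(x) = −(13/2) x^2 + 26 x.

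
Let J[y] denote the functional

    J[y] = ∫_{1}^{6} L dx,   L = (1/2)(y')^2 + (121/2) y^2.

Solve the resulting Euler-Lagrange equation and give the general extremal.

The Lagrangian is L = (1/2)(y')^2 + (121/2) y^2.
∂L/∂y = 121y.
∂L/∂y' = y'.
The Euler-Lagrange equation d/dx(∂L/∂y') − ∂L/∂y = 0 becomes:
    y'' - 121 y = 0
General solution: y(x) = A e^(11x) + B e^(-11x), where A and B are arbitrary constants fixed by the endpoint conditions.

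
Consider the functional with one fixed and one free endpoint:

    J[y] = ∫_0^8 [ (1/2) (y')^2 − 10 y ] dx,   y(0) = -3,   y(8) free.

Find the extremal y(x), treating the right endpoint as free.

The Lagrangian L = (1/2) (y')^2 − 10 y gives
    ∂L/∂y = −10,   ∂L/∂y' = y'.
Euler-Lagrange: d/dx(y') − (−10) = 0, i.e. y'' + 10 = 0, so
    y(x) = −(10/2) x^2 + C1 x + C2.
Fixed left endpoint y(0) = -3 ⇒ C2 = -3.
The right endpoint x = 8 is free, so the natural (transversality) condition is ∂L/∂y' |_{x=8} = 0, i.e. y'(8) = 0.
Compute y'(x) = −10 x + C1, so y'(8) = −80 + C1 = 0 ⇒ C1 = 80.
Therefore the extremal is
    y(x) = −5 x^2 + 80 x − 3.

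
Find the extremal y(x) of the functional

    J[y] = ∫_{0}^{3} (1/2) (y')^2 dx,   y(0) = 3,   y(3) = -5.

The Lagrangian is L = (1/2) (y')^2.
Compute ∂L/∂y = 0, ∂L/∂y' = y'.
The Euler-Lagrange equation d/dx(∂L/∂y') − ∂L/∂y = 0 reduces to
    y'' = 0.
Its general solution is
    y(x) = A x + B,
with A, B fixed by the endpoint conditions.
Applying the endpoint conditions y(0) = 3 and y(3) = -5: solve A·0 + B = 3 and A·3 + B = -5. Subtracting gives A(3 − 0) = -5 − 3, so A = -8/3, and B = 3 − A·0 = 3. Therefore
    y(x) = (-8/3) x + 3.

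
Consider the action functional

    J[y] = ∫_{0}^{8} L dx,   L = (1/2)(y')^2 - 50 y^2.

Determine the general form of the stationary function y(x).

The Lagrangian is L = (1/2)(y')^2 - 50 y^2.
∂L/∂y = -100y.
∂L/∂y' = y'.
The Euler-Lagrange equation d/dx(∂L/∂y') − ∂L/∂y = 0 becomes:
    y'' + 100 y = 0
General solution: y(x) = A sin(10x) + B cos(10x), where A and B are arbitrary constants fixed by the endpoint conditions.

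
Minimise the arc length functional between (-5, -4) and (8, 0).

Arc-length functional: J[y] = ∫ sqrt(1 + (y')^2) dx.
Lagrangian L = sqrt(1 + (y')^2) has no explicit y dependence, so ∂L/∂y = 0 and the Euler-Lagrange equation gives
    d/dx( y' / sqrt(1 + (y')^2) ) = 0  ⇒  y' / sqrt(1 + (y')^2) = const.
Hence y' is constant, so y(x) is affine.
Fitting the endpoints (-5, -4) and (8, 0):
    slope m = (0 − (-4)) / (8 − (-5)) = 4/13,
    intercept c = (-4) − m·(-5) = -32/13.
Extremal: y(x) = (4/13) x - 32/13.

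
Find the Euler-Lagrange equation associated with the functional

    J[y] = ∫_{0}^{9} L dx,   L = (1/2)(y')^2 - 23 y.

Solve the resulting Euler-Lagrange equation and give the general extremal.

The Lagrangian is L = (1/2)(y')^2 - 23 y.
∂L/∂y = -23.
∂L/∂y' = y'.
The Euler-Lagrange equation d/dx(∂L/∂y') − ∂L/∂y = 0 becomes:
    y'' + 23 = 0
General solution: y(x) = -(23/2) x^2 + A x + B, where A and B are arbitrary constants fixed by the endpoint conditions.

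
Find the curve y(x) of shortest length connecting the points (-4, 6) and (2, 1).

Arc-length functional: J[y] = ∫ sqrt(1 + (y')^2) dx.
Lagrangian L = sqrt(1 + (y')^2) has no explicit y dependence, so ∂L/∂y = 0 and the Euler-Lagrange equation gives
    d/dx( y' / sqrt(1 + (y')^2) ) = 0  ⇒  y' / sqrt(1 + (y')^2) = const.
Hence y' is constant, so y(x) is affine.
Fitting the endpoints (-4, 6) and (2, 1):
    slope m = (1 − 6) / (2 − (-4)) = -5/6,
    intercept c = 6 − m·(-4) = 8/3.
Extremal: y(x) = (-5/6) x + 8/3.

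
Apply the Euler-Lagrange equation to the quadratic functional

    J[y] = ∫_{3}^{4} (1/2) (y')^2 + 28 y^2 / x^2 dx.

The Lagrangian is L = (1/2) (y')^2 + 28 y^2 / x^2.
Compute ∂L/∂y = 56y/x^2, ∂L/∂y' = y'.
The Euler-Lagrange equation d/dx(∂L/∂y') − ∂L/∂y = 0 reduces to
    y'' − 56/x^2 · y = 0  (x > 0).
Its general solution is
    y(x) = A x^8 + B x^(-7),
with A, B fixed by the endpoint conditions.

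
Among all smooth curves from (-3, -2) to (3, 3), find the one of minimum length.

Arc-length functional: J[y] = ∫ sqrt(1 + (y')^2) dx.
Lagrangian L = sqrt(1 + (y')^2) has no explicit y dependence, so ∂L/∂y = 0 and the Euler-Lagrange equation gives
    d/dx( y' / sqrt(1 + (y')^2) ) = 0  ⇒  y' / sqrt(1 + (y')^2) = const.
Hence y' is constant, so y(x) is affine.
Fitting the endpoints (-3, -2) and (3, 3):
    slope m = (3 − (-2)) / (3 − (-3)) = 5/6,
    intercept c = (-2) − m·(-3) = 1/2.
Extremal: y(x) = (5/6) x + 1/2.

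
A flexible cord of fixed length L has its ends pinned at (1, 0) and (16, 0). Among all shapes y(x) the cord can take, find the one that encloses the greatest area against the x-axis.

Set up the augmented Lagrangian using a multiplier λ for the length constraint:
    F(y, y') = y − λ sqrt(1 + y'^2).
F has no explicit x dependence, so the Beltrami identity yields a first integral
    F − y' ∂F/∂y' = C.
Compute ∂F/∂y' = −λ y' / sqrt(1 + y'^2). Then
    y − λ sqrt(1 + y'^2) + λ y'^2 / sqrt(1 + y'^2) = C
    ⇒  y − λ / sqrt(1 + y'^2) = C.
Solving for y' and integrating gives
    (x − a)^2 + (y − b)^2 = λ^2,
a circular arc of radius λ. The constants a, b are determined by the endpoint conditions y(1) = y(16) = 0, and λ is fixed implicitly by the length constraint
    ∫_{1}^{16} sqrt(1 + y'^2) dx = L.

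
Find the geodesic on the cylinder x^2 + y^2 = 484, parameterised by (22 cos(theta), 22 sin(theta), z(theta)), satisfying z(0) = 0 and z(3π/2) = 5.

Parameterise the cylinder of radius R = 22 as
    r(θ) = (22 cos θ, 22 sin θ, z(θ)).
The arc-length element is
    ds = sqrt(484 + (dz/dθ)^2) dθ,
so the Lagrangian is L = sqrt(484 + z'^2).
L depends on z' only, not on z or θ, so ∂L/∂z = 0 and
    ∂L/∂z' = z' / sqrt(484 + z'^2).
The Euler-Lagrange equation gives
    d/dθ( z' / sqrt(484 + z'^2) ) = 0,
so z' is constant. Integrating once:
    z(θ) = a θ + b,
a helix on the cylinder (a straight line when the cylinder is unrolled). The constants a, b are determined by the endpoint conditions.
With endpoint conditions z(0) = 0 and z(3π/2) = 5: from z(0) = b we get b = 0, and a·3π/2 + 0 = 5 gives a = 10/(3π), so
    z(θ) = (10/(3π)) θ.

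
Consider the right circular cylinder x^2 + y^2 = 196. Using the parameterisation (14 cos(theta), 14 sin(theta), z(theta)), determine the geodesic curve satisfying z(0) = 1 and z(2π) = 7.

Parameterise the cylinder of radius R = 14 as
    r(θ) = (14 cos θ, 14 sin θ, z(θ)).
The arc-length element is
    ds = sqrt(196 + (dz/dθ)^2) dθ,
so the Lagrangian is L = sqrt(196 + z'^2).
L depends on z' only, not on z or θ, so ∂L/∂z = 0 and
    ∂L/∂z' = z' / sqrt(196 + z'^2).
The Euler-Lagrange equation gives
    d/dθ( z' / sqrt(196 + z'^2) ) = 0,
so z' is constant. Integrating once:
    z(θ) = a θ + b,
a helix on the cylinder (a straight line when the cylinder is unrolled). The constants a, b are determined by the endpoint conditions.
With endpoint conditions z(0) = 1 and z(2π) = 7: from z(0) = b we get b = 1, and a·2π + 1 = 7 gives a = 3/π, so
    z(θ) = (3/π) θ + 1.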